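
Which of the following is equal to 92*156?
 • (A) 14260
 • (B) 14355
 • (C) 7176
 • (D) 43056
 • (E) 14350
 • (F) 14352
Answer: F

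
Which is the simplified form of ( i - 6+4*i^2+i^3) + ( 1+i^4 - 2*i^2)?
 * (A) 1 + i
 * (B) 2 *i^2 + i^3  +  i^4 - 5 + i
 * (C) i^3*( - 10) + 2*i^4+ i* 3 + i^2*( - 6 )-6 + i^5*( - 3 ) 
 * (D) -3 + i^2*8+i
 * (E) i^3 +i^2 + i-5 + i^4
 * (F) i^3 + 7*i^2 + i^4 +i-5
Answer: B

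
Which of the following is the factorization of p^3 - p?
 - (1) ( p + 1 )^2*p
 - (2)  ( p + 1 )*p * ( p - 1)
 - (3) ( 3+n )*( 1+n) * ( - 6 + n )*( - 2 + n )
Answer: 2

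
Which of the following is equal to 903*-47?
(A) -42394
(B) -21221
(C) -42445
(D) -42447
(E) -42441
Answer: E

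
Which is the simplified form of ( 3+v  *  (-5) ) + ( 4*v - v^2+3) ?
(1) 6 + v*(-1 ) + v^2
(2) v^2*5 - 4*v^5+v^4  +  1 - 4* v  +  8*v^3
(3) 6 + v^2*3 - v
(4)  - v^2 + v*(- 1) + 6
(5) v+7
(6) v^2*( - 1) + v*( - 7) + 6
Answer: 4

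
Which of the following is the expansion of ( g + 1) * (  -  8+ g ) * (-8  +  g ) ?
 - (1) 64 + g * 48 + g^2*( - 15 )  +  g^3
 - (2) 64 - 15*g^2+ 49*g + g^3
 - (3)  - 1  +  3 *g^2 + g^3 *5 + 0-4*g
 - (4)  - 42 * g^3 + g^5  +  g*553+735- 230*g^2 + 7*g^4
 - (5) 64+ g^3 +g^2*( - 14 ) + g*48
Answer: 1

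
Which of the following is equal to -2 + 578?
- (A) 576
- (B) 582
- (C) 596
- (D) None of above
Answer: A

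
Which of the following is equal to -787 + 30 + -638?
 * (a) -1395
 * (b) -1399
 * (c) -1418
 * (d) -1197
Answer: a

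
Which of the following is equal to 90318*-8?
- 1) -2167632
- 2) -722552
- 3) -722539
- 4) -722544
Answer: 4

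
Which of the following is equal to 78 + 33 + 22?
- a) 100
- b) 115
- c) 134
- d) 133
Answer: d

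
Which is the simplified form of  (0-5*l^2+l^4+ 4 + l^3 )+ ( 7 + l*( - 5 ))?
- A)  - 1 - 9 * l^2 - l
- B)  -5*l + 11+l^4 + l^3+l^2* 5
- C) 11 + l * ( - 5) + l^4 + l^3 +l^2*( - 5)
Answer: C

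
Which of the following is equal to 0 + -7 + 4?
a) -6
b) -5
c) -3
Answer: c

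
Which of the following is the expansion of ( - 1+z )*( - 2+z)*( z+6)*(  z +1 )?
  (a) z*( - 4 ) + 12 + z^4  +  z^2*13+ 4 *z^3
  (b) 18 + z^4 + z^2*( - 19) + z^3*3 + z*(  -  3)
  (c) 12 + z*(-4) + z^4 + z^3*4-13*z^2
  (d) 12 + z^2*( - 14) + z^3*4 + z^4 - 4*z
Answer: c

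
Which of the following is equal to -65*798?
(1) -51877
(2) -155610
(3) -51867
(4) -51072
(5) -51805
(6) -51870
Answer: 6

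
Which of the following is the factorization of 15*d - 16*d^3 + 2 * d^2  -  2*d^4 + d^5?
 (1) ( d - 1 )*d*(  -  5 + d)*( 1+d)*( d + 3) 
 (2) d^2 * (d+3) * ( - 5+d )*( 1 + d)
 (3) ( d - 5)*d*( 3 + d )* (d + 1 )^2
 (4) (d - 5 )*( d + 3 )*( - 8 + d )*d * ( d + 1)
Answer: 1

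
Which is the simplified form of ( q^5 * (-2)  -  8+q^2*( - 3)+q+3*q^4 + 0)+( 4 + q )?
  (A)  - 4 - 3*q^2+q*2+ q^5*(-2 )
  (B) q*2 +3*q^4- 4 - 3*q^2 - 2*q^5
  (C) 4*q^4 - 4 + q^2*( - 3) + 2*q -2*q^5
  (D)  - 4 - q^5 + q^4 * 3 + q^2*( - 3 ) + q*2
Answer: B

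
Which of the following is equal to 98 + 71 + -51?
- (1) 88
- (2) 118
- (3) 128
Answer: 2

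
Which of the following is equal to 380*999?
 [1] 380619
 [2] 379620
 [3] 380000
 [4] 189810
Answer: 2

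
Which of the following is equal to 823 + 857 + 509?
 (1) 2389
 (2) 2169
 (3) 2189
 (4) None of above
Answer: 3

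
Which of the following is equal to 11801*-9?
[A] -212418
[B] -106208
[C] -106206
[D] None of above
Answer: D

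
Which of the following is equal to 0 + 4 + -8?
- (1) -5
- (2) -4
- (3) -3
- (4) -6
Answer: 2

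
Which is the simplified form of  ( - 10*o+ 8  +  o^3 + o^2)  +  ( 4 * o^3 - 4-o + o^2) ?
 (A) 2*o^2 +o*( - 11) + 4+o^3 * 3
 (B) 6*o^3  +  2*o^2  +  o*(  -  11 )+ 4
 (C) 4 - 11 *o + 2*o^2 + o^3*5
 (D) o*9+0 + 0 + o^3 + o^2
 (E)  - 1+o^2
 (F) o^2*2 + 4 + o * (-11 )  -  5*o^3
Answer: C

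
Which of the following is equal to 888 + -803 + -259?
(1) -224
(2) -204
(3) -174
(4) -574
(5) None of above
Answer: 3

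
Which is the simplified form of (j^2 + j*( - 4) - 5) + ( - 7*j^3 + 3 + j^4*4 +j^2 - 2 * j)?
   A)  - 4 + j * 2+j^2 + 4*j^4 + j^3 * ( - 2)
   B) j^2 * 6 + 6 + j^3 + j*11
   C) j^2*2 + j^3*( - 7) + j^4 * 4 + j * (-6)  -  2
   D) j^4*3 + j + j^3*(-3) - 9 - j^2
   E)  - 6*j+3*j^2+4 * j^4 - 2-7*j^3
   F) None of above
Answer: C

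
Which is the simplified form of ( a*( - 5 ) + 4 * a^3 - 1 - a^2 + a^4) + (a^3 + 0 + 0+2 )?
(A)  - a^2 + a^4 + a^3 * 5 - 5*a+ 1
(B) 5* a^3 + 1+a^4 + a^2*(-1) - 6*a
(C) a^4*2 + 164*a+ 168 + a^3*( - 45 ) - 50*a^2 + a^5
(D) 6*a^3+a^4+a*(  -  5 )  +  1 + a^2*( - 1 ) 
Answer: A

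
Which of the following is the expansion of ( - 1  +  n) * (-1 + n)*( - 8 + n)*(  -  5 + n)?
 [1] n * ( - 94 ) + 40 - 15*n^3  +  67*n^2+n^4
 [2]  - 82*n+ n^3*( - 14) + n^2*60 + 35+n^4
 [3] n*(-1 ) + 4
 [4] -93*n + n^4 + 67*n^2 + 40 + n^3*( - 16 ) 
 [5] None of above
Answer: 5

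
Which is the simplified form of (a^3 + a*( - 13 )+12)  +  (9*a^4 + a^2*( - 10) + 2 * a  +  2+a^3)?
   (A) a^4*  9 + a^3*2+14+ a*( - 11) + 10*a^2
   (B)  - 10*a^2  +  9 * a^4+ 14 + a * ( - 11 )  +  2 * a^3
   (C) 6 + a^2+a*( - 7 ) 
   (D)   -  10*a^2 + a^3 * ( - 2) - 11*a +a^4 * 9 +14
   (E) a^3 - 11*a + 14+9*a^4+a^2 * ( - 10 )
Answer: B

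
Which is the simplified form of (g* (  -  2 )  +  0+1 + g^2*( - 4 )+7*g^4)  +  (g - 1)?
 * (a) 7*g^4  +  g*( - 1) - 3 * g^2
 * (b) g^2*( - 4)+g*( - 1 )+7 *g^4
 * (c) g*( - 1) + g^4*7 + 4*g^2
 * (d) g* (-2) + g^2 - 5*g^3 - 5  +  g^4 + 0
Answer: b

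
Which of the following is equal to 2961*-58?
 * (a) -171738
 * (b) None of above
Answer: a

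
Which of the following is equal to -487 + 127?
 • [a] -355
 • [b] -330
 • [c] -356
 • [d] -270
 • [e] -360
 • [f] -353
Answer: e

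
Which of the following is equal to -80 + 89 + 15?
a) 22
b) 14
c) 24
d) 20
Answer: c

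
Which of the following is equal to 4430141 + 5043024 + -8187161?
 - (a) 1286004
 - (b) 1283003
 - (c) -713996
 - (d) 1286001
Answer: a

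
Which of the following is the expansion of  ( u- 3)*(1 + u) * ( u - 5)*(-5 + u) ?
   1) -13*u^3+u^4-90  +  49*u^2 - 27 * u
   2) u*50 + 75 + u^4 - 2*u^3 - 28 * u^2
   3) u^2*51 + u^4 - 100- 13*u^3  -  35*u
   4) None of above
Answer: 4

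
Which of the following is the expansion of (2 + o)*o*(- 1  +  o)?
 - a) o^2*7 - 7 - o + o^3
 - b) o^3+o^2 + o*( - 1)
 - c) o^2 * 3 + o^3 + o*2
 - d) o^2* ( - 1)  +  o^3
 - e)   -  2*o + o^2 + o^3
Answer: e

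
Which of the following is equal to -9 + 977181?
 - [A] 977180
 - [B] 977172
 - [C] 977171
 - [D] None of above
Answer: B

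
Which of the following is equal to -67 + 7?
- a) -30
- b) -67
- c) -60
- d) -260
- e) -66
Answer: c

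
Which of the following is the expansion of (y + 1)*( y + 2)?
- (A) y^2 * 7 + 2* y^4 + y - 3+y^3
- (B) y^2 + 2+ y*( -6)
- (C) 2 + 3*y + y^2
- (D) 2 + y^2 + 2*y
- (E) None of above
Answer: C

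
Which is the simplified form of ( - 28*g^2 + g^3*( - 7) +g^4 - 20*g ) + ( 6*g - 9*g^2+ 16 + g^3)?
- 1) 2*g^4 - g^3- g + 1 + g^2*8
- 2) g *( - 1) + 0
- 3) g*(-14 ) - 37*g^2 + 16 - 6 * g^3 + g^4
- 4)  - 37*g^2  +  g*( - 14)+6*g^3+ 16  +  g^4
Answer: 3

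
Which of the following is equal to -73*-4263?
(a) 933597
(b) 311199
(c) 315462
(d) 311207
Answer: b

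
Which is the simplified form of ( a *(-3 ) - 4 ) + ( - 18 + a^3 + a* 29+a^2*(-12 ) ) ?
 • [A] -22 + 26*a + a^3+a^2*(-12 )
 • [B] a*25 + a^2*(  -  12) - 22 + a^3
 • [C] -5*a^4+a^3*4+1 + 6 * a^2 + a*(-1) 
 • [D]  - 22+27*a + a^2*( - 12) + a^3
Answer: A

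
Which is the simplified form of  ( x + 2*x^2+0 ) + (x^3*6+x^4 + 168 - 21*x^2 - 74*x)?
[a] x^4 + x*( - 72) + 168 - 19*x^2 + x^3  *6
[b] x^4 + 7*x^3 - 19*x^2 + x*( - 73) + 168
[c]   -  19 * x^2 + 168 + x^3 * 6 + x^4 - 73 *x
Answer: c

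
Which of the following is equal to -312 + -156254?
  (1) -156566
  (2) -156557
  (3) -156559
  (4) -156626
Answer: 1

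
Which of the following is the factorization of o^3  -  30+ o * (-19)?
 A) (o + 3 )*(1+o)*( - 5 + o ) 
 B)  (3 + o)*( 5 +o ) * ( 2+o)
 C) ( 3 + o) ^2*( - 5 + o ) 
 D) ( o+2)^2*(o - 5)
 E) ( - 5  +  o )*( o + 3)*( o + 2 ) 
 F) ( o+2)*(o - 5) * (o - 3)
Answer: E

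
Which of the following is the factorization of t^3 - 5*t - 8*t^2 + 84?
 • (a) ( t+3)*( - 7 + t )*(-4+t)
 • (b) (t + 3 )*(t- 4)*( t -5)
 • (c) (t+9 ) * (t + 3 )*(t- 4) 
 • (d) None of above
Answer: a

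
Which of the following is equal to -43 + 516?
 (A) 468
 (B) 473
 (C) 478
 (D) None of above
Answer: B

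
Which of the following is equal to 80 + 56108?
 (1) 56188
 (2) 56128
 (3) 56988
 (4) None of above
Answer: 1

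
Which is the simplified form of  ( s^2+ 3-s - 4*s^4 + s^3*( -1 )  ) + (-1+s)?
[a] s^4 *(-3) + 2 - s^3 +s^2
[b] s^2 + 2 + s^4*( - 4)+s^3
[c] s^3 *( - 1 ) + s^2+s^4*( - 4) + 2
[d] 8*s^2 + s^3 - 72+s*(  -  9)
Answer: c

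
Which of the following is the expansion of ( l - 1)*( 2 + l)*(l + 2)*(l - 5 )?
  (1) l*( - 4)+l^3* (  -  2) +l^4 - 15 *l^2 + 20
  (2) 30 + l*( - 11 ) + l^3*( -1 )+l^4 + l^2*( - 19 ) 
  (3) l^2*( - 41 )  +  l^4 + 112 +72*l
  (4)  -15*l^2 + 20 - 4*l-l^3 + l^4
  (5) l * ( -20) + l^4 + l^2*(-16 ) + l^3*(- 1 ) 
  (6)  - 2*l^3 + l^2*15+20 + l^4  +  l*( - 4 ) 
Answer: 1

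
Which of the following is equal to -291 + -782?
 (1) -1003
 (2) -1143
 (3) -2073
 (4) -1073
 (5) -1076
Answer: 4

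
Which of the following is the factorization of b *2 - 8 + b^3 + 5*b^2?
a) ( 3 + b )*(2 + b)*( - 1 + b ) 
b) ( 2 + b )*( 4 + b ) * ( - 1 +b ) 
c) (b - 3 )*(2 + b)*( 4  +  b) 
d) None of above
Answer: b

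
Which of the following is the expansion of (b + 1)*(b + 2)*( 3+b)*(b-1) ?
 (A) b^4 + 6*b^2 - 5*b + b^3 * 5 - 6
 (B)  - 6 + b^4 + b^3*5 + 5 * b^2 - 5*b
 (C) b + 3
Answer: B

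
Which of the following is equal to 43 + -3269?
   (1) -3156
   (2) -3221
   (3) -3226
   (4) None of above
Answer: 3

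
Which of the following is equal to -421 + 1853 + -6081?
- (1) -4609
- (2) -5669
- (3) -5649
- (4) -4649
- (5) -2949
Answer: 4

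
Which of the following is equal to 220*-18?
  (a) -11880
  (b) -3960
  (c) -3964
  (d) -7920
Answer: b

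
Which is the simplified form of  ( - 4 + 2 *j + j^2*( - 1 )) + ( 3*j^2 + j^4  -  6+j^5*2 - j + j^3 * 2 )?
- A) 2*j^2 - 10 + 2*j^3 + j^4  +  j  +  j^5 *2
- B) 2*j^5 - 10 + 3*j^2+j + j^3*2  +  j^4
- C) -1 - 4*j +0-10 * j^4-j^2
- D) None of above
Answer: A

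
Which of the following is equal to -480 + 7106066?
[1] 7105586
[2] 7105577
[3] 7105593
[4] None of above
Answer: 1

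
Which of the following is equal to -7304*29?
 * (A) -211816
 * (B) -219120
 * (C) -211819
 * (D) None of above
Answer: A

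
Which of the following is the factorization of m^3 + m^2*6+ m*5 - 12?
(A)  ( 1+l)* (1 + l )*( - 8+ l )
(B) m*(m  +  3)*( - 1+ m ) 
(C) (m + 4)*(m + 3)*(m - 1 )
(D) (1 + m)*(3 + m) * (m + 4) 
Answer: C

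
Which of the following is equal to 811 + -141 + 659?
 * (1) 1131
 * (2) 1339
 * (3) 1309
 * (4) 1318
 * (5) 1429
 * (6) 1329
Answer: 6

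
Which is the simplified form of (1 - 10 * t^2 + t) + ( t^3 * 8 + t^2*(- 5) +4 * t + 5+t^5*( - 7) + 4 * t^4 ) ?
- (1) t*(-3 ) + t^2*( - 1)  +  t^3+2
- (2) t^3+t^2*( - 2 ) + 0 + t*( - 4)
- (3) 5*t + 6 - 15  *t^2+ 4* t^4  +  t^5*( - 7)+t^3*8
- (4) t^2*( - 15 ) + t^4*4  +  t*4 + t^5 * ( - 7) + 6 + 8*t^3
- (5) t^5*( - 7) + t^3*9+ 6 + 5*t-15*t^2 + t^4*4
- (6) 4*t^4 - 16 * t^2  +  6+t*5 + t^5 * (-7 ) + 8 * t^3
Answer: 3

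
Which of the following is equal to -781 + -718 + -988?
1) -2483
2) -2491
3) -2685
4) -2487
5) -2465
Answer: 4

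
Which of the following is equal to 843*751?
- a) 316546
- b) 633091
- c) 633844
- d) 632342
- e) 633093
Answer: e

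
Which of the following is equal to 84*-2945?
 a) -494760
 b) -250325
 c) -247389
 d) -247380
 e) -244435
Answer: d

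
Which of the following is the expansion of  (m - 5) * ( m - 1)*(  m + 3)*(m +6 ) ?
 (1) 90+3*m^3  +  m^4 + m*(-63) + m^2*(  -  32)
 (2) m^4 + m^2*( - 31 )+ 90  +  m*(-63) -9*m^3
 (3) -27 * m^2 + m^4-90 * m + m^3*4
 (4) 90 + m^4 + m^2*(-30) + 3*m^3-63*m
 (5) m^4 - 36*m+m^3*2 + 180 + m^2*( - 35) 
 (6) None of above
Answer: 6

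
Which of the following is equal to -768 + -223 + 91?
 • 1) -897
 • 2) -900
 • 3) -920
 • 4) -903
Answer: 2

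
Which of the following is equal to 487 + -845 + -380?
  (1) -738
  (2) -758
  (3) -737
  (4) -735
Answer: 1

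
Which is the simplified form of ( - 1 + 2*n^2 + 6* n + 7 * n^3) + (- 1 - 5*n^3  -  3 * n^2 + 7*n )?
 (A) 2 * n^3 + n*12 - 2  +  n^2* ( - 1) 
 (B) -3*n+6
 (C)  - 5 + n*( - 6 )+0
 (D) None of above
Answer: D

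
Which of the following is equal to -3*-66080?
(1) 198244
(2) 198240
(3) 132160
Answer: 2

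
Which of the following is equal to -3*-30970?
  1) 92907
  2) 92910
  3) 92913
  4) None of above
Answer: 2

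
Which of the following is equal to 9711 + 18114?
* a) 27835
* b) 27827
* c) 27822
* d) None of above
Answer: d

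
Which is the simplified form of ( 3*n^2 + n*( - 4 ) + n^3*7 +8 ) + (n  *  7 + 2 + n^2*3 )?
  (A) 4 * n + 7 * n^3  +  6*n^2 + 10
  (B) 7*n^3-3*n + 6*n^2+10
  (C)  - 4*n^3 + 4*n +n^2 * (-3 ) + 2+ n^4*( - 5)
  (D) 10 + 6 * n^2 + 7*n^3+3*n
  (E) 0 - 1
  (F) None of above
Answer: D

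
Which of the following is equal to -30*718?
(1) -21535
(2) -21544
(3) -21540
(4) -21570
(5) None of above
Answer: 3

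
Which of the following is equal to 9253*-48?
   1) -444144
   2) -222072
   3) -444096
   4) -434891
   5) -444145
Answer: 1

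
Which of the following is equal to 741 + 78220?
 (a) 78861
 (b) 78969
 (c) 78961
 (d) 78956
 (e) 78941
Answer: c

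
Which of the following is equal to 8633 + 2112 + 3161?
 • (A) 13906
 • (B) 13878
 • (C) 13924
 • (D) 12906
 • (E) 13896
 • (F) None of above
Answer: A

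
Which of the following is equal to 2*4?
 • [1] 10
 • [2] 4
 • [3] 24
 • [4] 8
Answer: 4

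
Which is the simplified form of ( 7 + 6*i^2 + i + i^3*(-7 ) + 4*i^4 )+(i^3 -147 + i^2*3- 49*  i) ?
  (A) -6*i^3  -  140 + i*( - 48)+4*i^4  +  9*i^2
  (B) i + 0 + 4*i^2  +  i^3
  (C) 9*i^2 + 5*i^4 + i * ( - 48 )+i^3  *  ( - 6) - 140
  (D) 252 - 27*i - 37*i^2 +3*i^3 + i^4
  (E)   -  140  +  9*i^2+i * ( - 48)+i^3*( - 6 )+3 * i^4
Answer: A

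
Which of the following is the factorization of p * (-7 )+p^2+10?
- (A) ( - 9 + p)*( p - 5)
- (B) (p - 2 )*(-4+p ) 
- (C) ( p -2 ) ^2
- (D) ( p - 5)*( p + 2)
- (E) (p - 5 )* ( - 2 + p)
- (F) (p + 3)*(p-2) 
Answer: E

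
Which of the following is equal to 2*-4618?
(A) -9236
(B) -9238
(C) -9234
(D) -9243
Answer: A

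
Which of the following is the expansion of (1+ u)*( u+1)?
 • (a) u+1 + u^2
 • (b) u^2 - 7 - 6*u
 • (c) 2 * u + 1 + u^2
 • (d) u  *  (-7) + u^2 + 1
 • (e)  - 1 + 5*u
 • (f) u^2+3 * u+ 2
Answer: c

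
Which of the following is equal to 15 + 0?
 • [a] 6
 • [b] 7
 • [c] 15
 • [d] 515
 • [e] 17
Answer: c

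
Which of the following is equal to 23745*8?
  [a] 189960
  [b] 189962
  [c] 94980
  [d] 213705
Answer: a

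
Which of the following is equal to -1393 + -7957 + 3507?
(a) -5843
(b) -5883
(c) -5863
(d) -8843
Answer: a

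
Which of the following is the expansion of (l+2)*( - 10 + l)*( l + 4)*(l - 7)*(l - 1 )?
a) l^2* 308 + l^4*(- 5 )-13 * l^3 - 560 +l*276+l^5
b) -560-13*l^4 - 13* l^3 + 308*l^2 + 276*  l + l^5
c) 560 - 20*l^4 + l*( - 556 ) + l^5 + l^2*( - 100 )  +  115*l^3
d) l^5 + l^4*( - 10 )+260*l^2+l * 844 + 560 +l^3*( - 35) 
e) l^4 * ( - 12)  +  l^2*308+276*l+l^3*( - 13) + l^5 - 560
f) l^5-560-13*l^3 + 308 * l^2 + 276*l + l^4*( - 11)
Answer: e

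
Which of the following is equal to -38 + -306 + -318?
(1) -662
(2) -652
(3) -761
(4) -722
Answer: 1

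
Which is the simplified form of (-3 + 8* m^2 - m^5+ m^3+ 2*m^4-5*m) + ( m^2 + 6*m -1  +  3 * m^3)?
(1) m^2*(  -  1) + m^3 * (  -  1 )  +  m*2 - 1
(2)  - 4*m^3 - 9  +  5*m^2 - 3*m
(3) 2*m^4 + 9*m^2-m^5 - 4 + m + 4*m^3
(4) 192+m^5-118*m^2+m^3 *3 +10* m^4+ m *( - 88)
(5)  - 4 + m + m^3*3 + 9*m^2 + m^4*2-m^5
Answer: 3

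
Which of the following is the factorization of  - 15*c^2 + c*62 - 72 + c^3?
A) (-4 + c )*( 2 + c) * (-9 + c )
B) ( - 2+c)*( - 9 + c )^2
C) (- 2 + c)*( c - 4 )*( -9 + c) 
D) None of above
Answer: C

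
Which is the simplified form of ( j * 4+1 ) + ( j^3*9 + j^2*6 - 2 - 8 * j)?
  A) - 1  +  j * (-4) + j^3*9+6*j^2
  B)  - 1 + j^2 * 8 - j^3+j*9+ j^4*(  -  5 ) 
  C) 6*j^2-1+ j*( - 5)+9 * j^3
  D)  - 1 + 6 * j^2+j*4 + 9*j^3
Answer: A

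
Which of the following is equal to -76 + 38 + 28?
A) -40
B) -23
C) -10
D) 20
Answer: C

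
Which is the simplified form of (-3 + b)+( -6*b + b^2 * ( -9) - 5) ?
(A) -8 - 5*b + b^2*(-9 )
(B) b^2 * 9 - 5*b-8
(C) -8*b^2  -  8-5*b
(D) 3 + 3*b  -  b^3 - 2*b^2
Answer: A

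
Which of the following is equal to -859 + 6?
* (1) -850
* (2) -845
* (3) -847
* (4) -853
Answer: 4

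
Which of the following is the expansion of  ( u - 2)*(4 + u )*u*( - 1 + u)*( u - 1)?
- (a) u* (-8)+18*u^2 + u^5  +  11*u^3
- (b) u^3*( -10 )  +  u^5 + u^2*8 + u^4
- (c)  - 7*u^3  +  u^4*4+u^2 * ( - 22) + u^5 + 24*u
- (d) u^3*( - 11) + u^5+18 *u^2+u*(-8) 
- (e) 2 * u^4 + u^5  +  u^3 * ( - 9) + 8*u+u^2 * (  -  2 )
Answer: d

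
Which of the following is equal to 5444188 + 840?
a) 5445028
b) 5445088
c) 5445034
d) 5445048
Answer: a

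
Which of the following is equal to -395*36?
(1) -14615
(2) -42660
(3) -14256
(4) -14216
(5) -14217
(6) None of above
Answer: 6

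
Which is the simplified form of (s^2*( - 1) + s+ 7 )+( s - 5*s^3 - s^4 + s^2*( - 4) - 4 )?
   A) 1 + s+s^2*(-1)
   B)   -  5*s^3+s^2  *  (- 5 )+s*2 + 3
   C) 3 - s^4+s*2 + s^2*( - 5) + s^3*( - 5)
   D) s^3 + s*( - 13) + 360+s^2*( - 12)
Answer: C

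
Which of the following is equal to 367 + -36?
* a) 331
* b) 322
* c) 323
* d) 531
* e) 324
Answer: a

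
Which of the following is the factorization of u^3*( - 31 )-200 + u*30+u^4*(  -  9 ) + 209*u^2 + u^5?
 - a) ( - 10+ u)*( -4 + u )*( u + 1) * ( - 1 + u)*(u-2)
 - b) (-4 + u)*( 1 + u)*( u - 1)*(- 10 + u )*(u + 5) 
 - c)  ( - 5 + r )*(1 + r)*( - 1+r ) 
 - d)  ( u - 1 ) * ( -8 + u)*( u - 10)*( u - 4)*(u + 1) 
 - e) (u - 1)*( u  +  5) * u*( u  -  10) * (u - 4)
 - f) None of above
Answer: b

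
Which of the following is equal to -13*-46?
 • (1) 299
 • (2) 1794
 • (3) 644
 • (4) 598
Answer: 4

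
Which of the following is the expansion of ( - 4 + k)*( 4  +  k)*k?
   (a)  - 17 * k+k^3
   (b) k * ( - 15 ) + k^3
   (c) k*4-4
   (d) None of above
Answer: d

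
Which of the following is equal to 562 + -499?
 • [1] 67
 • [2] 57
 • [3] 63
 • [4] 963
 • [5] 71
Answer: 3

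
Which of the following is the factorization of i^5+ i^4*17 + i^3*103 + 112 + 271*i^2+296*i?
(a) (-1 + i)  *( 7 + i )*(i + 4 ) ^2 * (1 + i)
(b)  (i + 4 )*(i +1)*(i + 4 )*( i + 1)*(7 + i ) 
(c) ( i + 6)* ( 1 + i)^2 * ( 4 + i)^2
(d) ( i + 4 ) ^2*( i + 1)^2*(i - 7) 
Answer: b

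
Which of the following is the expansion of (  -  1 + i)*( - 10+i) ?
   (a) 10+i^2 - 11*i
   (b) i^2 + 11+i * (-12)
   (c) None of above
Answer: a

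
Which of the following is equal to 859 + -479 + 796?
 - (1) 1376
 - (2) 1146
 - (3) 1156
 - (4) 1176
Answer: 4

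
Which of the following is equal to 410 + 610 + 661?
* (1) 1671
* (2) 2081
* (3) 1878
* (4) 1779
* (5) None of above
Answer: 5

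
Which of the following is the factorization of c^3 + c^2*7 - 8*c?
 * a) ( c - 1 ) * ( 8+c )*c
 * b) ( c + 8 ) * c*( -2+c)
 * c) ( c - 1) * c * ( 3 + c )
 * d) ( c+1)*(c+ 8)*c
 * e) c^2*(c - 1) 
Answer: a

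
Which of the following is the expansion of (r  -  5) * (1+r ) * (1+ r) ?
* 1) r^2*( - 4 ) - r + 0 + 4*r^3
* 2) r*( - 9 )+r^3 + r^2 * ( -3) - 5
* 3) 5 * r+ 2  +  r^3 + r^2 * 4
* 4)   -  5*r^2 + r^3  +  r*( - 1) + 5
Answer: 2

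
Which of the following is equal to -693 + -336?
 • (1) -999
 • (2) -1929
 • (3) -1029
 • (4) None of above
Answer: 3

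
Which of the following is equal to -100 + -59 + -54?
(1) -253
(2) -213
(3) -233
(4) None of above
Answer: 2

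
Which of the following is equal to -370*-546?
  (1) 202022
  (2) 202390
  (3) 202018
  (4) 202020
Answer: 4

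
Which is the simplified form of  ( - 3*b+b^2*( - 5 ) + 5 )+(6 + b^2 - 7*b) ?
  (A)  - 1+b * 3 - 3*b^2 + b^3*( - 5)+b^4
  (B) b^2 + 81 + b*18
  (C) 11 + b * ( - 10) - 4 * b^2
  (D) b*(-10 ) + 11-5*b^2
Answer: C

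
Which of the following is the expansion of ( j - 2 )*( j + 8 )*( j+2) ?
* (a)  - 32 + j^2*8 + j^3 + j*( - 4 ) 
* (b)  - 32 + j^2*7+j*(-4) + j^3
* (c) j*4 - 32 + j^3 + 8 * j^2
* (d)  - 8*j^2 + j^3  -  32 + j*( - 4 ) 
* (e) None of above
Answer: a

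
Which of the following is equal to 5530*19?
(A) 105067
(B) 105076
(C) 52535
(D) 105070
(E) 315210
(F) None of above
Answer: D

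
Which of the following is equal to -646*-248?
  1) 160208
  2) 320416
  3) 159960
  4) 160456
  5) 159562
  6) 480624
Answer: 1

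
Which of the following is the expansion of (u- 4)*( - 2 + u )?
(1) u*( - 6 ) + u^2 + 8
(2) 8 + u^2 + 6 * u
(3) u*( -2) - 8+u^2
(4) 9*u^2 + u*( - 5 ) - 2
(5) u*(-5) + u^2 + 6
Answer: 1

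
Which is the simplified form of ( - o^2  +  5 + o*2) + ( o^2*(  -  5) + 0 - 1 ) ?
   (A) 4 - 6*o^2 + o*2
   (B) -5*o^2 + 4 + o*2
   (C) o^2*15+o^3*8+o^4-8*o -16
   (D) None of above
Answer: A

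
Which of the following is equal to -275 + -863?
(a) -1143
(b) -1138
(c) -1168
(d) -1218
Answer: b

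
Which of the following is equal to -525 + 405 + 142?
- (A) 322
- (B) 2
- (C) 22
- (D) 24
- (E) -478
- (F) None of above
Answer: C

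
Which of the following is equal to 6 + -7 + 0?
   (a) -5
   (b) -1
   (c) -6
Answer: b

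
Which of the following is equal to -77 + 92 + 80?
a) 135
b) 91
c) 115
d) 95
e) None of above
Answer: d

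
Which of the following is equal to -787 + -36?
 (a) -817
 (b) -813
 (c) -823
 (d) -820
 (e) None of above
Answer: c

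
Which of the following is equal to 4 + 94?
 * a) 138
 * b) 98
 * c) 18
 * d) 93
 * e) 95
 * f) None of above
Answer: b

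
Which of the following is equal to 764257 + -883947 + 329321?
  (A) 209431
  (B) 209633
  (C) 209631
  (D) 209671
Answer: C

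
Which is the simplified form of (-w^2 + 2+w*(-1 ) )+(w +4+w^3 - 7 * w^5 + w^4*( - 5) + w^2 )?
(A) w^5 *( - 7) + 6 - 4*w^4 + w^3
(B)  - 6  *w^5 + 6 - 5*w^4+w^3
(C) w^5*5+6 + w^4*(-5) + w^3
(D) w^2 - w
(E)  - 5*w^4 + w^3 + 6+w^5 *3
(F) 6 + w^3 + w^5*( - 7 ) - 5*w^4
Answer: F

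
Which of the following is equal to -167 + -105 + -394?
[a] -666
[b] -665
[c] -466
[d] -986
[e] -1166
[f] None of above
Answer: a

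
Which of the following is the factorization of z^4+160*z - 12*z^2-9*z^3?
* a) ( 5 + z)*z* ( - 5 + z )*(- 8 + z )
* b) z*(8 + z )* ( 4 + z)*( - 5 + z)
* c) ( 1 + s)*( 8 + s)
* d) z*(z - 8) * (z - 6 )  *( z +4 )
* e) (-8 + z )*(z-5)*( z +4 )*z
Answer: e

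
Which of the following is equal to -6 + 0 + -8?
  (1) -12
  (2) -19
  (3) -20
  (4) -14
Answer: 4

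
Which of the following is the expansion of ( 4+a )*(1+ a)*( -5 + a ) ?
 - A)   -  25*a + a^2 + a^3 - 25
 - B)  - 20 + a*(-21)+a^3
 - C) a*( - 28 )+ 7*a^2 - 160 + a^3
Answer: B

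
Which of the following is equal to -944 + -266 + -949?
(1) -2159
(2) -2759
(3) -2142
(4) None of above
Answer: 1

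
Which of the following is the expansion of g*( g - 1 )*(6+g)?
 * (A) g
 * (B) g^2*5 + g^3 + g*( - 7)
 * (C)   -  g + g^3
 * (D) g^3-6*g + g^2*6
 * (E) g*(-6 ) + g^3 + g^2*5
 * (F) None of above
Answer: E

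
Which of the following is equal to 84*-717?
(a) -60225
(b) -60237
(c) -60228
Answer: c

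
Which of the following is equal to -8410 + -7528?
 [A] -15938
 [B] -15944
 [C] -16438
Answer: A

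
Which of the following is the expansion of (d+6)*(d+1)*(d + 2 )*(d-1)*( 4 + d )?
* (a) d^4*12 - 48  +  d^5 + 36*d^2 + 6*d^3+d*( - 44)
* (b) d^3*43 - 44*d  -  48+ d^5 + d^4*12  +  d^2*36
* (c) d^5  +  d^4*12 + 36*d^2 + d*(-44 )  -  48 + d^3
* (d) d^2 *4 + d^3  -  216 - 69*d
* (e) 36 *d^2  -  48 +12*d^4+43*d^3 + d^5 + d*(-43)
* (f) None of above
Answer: b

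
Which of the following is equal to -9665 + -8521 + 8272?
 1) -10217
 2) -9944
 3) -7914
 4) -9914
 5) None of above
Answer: 4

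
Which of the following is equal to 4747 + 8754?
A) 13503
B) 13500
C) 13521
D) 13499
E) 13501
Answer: E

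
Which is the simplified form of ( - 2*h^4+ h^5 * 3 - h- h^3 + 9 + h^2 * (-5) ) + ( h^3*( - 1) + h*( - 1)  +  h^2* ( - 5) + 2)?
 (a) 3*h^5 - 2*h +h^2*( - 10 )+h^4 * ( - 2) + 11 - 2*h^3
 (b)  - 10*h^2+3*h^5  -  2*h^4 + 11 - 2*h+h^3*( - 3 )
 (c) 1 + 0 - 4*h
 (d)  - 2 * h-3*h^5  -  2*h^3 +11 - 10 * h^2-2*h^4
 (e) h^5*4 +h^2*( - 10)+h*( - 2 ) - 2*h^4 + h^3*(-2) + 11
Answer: a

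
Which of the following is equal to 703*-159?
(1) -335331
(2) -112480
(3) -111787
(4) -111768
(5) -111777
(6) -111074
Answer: 5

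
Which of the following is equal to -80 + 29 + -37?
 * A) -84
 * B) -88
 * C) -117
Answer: B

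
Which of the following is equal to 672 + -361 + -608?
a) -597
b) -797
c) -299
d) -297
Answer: d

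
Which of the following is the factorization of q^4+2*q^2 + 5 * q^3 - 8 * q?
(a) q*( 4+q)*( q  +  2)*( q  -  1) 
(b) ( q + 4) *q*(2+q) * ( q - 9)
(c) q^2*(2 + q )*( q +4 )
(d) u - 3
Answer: a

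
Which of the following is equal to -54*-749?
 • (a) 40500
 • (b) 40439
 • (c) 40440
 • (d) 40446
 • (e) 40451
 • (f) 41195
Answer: d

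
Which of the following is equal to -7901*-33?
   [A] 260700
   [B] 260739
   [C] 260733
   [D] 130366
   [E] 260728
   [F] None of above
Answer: C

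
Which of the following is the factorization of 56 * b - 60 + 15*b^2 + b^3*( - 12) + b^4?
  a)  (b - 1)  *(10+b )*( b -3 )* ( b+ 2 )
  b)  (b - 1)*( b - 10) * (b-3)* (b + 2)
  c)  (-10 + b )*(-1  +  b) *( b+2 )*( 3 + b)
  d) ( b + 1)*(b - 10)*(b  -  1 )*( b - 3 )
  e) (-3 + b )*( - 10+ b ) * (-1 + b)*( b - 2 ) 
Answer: b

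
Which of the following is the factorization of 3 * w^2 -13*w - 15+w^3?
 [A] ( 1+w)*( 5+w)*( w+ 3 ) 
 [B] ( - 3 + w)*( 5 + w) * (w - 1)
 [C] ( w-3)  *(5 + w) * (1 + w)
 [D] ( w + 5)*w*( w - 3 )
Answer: C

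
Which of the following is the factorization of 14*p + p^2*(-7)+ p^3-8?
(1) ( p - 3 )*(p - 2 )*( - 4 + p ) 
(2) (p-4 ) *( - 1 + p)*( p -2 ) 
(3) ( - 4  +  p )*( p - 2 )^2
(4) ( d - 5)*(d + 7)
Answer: 2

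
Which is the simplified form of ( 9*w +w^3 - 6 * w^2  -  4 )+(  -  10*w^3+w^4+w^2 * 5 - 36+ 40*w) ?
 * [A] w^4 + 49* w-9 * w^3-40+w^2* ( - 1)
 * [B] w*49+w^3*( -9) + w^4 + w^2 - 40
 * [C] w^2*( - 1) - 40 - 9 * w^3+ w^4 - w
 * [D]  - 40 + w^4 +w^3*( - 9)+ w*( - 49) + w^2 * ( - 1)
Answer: A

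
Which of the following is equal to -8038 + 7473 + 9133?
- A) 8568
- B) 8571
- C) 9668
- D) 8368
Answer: A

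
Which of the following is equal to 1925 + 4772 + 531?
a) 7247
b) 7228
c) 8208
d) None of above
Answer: b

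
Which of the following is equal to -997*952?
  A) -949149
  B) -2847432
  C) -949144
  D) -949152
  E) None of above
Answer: C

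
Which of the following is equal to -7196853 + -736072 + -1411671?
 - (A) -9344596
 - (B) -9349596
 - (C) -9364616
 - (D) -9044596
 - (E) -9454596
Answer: A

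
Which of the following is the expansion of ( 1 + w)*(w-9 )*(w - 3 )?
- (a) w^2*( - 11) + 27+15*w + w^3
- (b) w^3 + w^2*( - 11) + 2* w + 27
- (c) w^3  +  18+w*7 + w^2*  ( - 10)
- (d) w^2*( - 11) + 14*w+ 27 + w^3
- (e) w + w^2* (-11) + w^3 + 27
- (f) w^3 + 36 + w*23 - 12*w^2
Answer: a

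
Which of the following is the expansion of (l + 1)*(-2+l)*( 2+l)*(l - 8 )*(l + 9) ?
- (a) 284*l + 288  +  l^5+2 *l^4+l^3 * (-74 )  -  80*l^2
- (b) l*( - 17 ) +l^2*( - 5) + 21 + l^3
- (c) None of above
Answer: c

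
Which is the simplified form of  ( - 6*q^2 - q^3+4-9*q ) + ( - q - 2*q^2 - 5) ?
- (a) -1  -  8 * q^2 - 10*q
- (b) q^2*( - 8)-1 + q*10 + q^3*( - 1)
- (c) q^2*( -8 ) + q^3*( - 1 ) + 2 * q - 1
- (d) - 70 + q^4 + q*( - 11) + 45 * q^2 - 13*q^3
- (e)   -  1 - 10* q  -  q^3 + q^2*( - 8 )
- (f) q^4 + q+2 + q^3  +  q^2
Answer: e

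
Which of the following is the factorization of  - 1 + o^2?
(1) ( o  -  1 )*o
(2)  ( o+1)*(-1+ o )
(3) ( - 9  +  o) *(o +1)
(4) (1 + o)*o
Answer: 2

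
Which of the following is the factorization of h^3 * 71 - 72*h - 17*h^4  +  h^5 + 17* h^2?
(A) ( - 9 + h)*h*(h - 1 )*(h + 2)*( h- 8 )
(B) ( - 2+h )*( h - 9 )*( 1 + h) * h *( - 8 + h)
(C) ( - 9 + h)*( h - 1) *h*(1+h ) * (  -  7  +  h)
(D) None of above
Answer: D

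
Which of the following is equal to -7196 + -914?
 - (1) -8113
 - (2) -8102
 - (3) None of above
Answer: 3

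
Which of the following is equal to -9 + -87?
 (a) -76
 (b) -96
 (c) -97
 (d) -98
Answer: b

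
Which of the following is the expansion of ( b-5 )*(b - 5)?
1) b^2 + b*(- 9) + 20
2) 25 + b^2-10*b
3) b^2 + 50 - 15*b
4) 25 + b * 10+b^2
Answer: 2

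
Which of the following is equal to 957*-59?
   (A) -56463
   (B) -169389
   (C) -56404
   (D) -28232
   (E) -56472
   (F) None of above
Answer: A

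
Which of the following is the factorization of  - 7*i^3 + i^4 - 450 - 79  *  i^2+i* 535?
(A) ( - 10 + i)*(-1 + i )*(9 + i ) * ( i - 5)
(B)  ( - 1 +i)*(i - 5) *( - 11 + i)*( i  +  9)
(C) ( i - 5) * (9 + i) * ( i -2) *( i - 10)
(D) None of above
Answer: A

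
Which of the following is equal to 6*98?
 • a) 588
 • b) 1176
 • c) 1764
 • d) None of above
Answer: a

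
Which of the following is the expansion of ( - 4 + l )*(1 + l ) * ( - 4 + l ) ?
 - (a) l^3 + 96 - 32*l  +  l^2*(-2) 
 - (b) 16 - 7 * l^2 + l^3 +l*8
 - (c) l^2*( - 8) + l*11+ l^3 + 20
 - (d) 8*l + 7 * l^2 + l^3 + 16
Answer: b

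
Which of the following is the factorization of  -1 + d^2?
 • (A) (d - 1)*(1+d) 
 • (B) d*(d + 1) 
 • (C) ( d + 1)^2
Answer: A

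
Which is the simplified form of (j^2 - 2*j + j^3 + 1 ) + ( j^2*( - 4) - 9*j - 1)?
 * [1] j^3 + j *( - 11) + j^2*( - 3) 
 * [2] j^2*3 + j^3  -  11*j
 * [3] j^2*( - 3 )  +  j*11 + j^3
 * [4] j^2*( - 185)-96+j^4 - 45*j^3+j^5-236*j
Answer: 1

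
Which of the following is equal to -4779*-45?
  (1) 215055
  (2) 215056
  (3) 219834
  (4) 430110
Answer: 1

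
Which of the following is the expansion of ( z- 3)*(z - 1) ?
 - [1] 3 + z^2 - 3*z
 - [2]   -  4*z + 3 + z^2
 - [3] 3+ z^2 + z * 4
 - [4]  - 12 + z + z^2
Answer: 2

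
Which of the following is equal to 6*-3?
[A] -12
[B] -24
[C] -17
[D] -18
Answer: D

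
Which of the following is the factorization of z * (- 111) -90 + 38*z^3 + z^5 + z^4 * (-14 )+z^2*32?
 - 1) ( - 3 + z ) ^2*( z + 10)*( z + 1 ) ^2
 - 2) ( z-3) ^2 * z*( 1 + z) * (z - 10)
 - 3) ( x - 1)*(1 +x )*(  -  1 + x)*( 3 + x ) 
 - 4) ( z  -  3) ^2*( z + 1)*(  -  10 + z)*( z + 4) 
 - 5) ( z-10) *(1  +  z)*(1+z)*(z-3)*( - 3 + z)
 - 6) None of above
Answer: 5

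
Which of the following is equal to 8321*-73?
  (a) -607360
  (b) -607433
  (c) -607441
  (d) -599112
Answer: b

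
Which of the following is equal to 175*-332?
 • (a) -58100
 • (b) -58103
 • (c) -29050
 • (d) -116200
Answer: a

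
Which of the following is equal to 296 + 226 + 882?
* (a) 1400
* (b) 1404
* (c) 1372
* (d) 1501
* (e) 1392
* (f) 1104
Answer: b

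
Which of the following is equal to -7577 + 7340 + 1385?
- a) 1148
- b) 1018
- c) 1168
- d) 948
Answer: a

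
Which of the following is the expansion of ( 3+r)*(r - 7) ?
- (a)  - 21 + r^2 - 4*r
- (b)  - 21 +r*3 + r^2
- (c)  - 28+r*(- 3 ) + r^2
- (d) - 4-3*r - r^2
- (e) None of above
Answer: a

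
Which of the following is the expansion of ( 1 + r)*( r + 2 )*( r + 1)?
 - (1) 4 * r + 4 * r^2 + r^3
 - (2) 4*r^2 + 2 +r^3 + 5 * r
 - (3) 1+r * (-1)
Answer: 2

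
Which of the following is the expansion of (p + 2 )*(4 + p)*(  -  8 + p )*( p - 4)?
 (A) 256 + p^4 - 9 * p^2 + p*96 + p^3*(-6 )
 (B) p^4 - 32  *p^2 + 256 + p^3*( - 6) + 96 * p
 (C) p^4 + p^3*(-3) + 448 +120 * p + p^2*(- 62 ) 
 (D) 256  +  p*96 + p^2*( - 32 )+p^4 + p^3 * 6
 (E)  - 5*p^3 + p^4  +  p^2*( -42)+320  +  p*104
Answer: B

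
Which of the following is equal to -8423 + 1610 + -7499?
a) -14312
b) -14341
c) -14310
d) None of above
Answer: a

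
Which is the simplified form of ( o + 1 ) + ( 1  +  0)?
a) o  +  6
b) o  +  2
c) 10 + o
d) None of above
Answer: b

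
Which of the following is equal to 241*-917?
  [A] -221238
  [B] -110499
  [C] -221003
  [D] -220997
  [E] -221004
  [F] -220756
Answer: D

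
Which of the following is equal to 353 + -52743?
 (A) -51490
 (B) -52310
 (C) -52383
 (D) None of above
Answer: D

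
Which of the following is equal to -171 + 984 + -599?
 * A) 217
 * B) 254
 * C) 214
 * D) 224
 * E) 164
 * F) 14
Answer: C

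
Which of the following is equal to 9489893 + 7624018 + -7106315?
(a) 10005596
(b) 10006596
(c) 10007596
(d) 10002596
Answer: c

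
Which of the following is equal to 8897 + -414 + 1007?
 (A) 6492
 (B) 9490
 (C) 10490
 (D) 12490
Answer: B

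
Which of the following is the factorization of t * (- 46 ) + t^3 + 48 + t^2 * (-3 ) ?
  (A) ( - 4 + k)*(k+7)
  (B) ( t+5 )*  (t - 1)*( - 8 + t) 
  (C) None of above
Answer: C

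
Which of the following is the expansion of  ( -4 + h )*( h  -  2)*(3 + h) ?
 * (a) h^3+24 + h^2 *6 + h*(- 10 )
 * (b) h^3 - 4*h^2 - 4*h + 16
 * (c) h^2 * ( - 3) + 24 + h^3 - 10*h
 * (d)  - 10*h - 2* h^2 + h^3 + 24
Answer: c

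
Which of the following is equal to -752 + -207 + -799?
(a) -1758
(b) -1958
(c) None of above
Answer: a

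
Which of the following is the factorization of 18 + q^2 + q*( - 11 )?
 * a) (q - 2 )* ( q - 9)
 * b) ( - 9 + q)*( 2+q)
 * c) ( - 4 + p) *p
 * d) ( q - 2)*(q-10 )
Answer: a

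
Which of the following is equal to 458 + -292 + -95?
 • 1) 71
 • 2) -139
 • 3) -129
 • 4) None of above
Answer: 1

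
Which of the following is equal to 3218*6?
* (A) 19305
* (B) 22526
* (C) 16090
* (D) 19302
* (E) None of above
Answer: E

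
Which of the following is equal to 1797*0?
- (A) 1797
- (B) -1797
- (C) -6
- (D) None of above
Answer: D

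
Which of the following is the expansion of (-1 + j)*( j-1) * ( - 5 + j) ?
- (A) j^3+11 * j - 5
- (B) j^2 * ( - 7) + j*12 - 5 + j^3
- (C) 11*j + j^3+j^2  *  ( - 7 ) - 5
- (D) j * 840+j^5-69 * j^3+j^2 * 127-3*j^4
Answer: C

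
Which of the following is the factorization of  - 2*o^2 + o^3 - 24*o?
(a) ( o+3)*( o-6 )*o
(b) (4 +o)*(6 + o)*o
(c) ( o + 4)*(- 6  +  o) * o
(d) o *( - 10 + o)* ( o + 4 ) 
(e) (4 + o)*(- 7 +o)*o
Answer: c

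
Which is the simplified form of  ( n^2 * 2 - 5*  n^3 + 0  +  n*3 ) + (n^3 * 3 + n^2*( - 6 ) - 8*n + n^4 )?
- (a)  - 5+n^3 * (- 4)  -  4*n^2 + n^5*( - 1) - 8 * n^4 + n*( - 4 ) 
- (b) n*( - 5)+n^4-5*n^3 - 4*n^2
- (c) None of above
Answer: c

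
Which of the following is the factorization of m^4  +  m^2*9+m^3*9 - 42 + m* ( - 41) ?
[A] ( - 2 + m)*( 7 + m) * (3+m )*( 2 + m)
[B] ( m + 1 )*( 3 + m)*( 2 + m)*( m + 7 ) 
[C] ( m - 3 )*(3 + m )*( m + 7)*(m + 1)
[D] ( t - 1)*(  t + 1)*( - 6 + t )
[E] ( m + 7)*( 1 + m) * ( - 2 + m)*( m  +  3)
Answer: E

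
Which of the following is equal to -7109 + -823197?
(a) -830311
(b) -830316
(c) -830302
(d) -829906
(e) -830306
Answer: e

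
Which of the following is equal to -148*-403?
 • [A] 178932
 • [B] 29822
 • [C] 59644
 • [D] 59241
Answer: C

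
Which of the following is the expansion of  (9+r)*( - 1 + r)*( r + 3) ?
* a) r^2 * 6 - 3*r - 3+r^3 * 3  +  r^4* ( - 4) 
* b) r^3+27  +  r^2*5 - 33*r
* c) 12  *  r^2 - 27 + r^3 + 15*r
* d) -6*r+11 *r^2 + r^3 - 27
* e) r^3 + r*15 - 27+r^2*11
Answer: e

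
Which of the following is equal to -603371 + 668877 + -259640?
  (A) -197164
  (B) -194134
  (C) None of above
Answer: B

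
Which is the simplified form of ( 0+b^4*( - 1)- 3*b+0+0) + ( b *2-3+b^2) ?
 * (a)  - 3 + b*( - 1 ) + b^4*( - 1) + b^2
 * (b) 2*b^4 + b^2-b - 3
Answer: a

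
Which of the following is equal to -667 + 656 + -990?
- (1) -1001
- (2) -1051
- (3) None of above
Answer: 1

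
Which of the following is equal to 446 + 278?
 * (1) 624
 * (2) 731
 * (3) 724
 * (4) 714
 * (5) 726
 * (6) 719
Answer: 3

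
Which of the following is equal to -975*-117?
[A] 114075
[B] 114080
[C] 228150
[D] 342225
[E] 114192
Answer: A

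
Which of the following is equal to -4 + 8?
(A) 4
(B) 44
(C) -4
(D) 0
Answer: A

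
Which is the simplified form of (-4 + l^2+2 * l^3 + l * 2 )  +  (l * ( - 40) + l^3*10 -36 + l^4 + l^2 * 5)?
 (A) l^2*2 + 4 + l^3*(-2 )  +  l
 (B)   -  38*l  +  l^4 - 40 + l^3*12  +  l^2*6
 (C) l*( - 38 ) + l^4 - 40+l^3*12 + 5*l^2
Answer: B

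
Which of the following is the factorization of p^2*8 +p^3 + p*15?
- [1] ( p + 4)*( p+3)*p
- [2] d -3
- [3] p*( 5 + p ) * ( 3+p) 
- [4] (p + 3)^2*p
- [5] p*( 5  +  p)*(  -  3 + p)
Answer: 3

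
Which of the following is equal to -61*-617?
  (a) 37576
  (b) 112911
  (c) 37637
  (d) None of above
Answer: c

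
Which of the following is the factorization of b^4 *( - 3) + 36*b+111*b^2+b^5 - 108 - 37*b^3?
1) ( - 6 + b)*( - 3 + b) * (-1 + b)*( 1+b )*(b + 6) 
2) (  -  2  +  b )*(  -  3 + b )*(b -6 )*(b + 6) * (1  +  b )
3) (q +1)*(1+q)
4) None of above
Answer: 1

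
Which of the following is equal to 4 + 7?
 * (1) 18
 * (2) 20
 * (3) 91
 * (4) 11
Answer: 4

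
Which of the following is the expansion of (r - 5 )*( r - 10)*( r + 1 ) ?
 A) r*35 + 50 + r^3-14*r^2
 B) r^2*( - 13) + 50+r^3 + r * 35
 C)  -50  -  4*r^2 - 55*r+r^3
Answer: A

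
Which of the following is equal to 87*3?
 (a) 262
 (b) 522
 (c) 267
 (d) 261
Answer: d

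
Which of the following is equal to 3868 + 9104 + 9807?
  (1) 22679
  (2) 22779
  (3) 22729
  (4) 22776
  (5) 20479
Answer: 2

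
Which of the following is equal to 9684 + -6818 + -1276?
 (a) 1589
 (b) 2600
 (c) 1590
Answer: c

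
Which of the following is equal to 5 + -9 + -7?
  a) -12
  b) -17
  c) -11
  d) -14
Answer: c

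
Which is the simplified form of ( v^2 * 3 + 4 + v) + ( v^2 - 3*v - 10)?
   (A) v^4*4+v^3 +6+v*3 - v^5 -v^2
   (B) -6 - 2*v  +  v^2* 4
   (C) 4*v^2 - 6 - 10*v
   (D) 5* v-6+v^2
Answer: B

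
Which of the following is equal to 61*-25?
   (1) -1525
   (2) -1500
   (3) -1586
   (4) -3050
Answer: 1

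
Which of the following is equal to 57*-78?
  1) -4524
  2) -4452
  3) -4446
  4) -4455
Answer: 3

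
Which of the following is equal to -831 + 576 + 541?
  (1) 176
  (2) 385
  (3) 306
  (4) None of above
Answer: 4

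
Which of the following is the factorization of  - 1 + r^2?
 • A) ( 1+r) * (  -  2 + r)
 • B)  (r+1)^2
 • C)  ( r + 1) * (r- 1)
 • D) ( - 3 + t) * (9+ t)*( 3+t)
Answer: C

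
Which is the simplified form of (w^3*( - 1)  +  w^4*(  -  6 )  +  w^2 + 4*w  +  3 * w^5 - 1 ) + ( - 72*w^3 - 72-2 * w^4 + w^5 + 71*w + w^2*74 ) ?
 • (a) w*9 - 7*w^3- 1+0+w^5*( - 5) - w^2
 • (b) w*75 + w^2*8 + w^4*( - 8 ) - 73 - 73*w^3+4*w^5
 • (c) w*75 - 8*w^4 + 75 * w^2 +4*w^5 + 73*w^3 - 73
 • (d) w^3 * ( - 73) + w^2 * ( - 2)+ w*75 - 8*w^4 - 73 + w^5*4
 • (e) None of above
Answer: e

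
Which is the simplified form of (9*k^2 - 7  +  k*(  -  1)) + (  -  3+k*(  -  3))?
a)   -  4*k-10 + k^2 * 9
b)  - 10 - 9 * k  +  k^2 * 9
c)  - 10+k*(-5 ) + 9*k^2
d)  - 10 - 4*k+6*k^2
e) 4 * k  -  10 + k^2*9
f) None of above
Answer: a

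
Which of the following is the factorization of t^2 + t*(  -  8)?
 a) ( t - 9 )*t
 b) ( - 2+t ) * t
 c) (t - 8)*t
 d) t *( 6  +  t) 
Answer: c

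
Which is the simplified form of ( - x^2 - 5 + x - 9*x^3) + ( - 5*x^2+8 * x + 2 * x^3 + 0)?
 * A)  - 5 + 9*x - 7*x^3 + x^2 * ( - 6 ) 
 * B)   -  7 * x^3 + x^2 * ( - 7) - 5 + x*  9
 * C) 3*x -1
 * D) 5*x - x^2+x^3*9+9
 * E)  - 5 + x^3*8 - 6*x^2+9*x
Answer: A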